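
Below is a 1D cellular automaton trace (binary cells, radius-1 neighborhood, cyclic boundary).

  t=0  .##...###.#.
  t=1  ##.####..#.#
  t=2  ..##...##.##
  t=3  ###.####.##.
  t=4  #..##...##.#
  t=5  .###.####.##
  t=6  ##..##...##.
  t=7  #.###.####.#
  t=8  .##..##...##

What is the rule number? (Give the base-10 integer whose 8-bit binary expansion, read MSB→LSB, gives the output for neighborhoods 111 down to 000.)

59

  ###|.  b7=0 t=0,i=7
  ##.|.  b6=0 t=0,i=2
  #.#|#  b5=1 t=0,i=9
  #..|#  b4=1 t=0,i=3
  .##|#  b3=1 t=0,i=1
  .#.|.  b2=0 t=0,i=10
  ..#|#  b1=1 t=0,i=0
  ...|#  b0=1 t=0,i=4
  bits 00111011 = 59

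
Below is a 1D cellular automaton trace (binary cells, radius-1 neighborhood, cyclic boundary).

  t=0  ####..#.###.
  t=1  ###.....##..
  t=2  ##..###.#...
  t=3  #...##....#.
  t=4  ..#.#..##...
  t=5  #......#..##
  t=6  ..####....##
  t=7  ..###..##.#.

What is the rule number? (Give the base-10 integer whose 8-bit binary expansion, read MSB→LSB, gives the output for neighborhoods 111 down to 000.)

137

  nb ###: next=#  (t=0,i=1, bit7=1)
  nb ##.: next=.  (t=0,i=3, bit6=0)
  nb #.#: next=.  (t=0,i=7, bit5=0)
  nb #..: next=.  (t=0,i=4, bit4=0)
  nb .##: next=#  (t=0,i=0, bit3=1)
  nb .#.: next=.  (t=0,i=6, bit2=0)
  nb ..#: next=.  (t=0,i=5, bit1=0)
  nb ...: next=#  (t=1,i=4, bit0=1)
  bits 10001001 = 137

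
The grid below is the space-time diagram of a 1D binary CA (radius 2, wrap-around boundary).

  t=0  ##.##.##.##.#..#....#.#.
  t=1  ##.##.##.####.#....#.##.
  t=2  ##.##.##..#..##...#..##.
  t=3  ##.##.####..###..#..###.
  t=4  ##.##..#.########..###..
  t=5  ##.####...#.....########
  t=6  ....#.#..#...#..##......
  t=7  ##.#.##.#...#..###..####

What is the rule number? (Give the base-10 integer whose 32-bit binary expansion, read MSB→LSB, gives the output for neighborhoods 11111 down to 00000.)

  nb #####: next=.  (t=4,i=11, bit31=0)
  nb ####.: next=.  (t=1,i=11, bit30=0)
  nb ###.#: next=.  (t=1,i=12, bit29=0)
  nb ###..: next=#  (t=3,i=9, bit28=1)
  nb ##.##: next=.  (t=0,i=2, bit27=0)
  nb ##.#.: next=#  (t=0,i=11, bit26=1)
  nb ##..#: next=#  (t=2,i=8, bit25=1)
  nb ##...: next=.  (t=2,i=15, bit24=0)
  nb #.###: next=.  (t=1,i=9, bit23=0)
  nb #.##.: next=#  (t=0,i=0, bit22=1)
  nb #.#.#: next=#  (t=0,i=22, bit21=1)
  nb #.#..: next=#  (t=0,i=12, bit20=1)
  nb #..##: next=#  (t=2,i=12, bit19=1)
  nb #..#.: next=#  (t=0,i=14, bit18=1)
  nb #...#: next=.  (t=2,i=16, bit17=0)
  nb #....: next=.  (t=0,i=17, bit16=0)
  nb .####: next=#  (t=1,i=10, bit15=1)
  nb .###.: next=#  (t=3,i=13, bit14=1)
  nb .##.#: next=#  (t=0,i=1, bit13=1)
  nb .##..: next=#  (t=2,i=7, bit12=1)
  nb .#.##: next=.  (t=0,i=23, bit11=0)
  nb .#.#.: next=#  (t=0,i=21, bit10=1)
  nb .#..#: next=.  (t=0,i=13, bit9=0)
  nb .#...: next=.  (t=0,i=16, bit8=0)
  nb ..###: next=#  (t=3,i=12, bit7=1)
  nb ..##.: next=#  (t=2,i=13, bit6=1)
  nb ..#.#: next=.  (t=0,i=20, bit5=0)
  nb ..#..: next=.  (t=0,i=15, bit4=0)
  nb ...##: next=.  (t=5,i=15, bit3=0)
  nb ...#.: next=#  (t=0,i=19, bit2=1)
  nb ....#: next=.  (t=0,i=18, bit1=0)
  nb .....: next=#  (t=5,i=13, bit0=1)
  bits 00010110011111001111010011000101 = 377287877

377287877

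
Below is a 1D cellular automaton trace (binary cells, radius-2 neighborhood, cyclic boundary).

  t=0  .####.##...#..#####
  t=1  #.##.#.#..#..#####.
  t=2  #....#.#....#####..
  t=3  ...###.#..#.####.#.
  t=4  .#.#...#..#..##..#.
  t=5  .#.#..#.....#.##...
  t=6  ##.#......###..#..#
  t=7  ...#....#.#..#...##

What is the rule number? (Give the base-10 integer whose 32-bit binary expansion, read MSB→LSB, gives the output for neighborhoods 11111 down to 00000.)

  [31] ##### => #  t=0,i=16
  [30] ####. => #  t=0,i=3
  [29] ###.# => .  t=0,i=4
  [28] ###.. => .  t=2,i=16
  [27] ##.## => #  t=0,i=0
  [26] ##.#. => .  t=1,i=4
  [25] ##..# => #  t=2,i=17
  [24] ##... => .  t=0,i=8
  [23] #.### => .  t=0,i=1
  [22] #.##. => .  t=0,i=6
  [21] #.#.# => #  t=1,i=0
  [20] #.#.. => #  t=1,i=7
  [19] #..## => #  t=0,i=13
  [18] #..#. => .  t=1,i=9
  [17] #...# => .  t=0,i=9
  [16] #.... => .  t=2,i=2
  [15] .#### => #  t=0,i=2
  [14] .###. => .  t=3,i=4
  [13] .##.# => .  t=1,i=3
  [12] .##.. => #  t=0,i=7
  [11] .#.## => .  t=1,i=1
  [10] .#.#. => .  t=1,i=6
  [9] .#..# => .  t=0,i=12
  [8] .#... => .  t=2,i=1
  [7] ..### => #  t=0,i=14
  [6] ..##. => .  t=4,i=13
  [5] ..#.# => #  t=2,i=5
  [4] ..#.. => .  t=0,i=11
  [3] ...## => .  t=2,i=11
  [2] ...#. => #  t=0,i=10
  [1] ....# => #  t=2,i=3
  [0] ..... => .  t=5,i=9
  bits 11001010001110001001000010100110 = 3392704678

3392704678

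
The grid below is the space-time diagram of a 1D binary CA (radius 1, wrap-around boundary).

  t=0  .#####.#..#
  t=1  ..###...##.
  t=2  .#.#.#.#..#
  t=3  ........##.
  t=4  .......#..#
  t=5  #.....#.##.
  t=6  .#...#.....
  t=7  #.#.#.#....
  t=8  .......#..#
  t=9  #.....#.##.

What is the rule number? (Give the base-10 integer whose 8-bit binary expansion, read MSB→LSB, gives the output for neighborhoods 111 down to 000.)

  ### -> #   bit 7 = 1  t=0,i=2
  ##. -> .   bit 6 = 0  t=0,i=5
  #.# -> .   bit 5 = 0  t=0,i=0
  #.. -> #   bit 4 = 1  t=0,i=8
  .## -> .   bit 3 = 0  t=0,i=1
  .#. -> .   bit 2 = 0  t=0,i=7
  ..# -> #   bit 1 = 1  t=0,i=9
  ... -> .   bit 0 = 0  t=1,i=0
  bits 10010010 = 146

146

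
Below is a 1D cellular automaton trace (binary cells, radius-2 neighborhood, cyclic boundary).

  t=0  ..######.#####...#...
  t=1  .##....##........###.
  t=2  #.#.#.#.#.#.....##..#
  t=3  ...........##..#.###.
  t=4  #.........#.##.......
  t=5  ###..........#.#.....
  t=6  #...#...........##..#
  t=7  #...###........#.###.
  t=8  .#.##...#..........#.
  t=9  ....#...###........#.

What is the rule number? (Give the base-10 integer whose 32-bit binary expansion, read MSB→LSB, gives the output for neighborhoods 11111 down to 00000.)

  nb #####: next=.  (t=0,i=4, bit31=0)
  nb ####.: next=.  (t=0,i=6, bit30=0)
  nb ###.#: next=#  (t=0,i=7, bit29=1)
  nb ###..: next=.  (t=0,i=13, bit28=0)
  nb ##.##: next=#  (t=0,i=8, bit27=1)
  nb ##.#.: next=.  (t=2,i=1, bit26=0)
  nb ##..#: next=#  (t=1,i=20, bit25=1)
  nb ##...: next=.  (t=0,i=14, bit24=0)
  nb #.###: next=.  (t=0,i=9, bit23=0)
  nb #.##.: next=.  (t=4,i=12, bit22=0)
  nb #.#.#: next=.  (t=2,i=2, bit21=0)
  nb #.#..: next=.  (t=2,i=10, bit20=0)
  nb #..##: next=#  (t=1,i=0, bit19=1)
  nb #..#.: next=.  (t=3,i=14, bit18=0)
  nb #...#: next=.  (t=0,i=15, bit17=0)
  nb #....: next=#  (t=0,i=19, bit16=1)
  nb .####: next=.  (t=0,i=3, bit15=0)
  nb .###.: next=.  (t=1,i=18, bit14=0)
  nb .##.#: next=.  (t=2,i=0, bit13=0)
  nb .##..: next=#  (t=1,i=2, bit12=1)
  nb .#.##: next=.  (t=3,i=16, bit11=0)
  nb .#.#.: next=.  (t=2,i=3, bit10=0)
  nb .#..#: next=.  (t=8,i=20, bit9=0)
  nb .#...: next=#  (t=0,i=18, bit8=1)
  nb ..###: next=#  (t=0,i=2, bit7=1)
  nb ..##.: next=.  (t=1,i=1, bit6=0)
  nb ..#.#: next=.  (t=3,i=15, bit5=0)
  nb ..#..: next=#  (t=0,i=17, bit4=1)
  nb ...##: next=#  (t=0,i=1, bit3=1)
  nb ...#.: next=.  (t=0,i=16, bit2=0)
  nb ....#: next=.  (t=0,i=0, bit1=0)
  nb .....: next=.  (t=0,i=20, bit0=0)
  bits 00101010000010010001000110011000 = 705237400

705237400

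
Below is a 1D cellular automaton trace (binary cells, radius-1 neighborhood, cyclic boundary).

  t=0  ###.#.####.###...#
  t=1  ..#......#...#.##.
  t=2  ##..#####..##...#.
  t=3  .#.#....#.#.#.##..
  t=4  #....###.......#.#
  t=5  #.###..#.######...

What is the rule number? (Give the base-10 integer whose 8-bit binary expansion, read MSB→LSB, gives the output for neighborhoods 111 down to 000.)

  ### -> .   bit 7 = 0  t=0,i=0
  ##. -> #   bit 6 = 1  t=0,i=2
  #.# -> .   bit 5 = 0  t=0,i=3
  #.. -> .   bit 4 = 0  t=0,i=14
  .## -> .   bit 3 = 0  t=0,i=6
  .#. -> .   bit 2 = 0  t=0,i=4
  ..# -> #   bit 1 = 1  t=0,i=16
  ... -> #   bit 0 = 1  t=0,i=15
  bits 01000011 = 67

67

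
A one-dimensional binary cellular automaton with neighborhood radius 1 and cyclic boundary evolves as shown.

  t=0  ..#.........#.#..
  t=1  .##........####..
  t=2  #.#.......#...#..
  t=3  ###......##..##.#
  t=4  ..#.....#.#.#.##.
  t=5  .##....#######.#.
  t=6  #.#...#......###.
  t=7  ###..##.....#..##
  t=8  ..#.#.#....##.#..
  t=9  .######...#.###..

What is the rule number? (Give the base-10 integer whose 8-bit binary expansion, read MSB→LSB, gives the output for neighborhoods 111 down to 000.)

  [7] ### => .  t=1,i=12
  [6] ##. => #  t=1,i=2
  [5] #.# => #  t=0,i=13
  [4] #.. => .  t=0,i=3
  [3] .## => .  t=1,i=1
  [2] .#. => #  t=0,i=2
  [1] ..# => #  t=0,i=1
  [0] ... => .  t=0,i=0
  bits 01100110 = 102

102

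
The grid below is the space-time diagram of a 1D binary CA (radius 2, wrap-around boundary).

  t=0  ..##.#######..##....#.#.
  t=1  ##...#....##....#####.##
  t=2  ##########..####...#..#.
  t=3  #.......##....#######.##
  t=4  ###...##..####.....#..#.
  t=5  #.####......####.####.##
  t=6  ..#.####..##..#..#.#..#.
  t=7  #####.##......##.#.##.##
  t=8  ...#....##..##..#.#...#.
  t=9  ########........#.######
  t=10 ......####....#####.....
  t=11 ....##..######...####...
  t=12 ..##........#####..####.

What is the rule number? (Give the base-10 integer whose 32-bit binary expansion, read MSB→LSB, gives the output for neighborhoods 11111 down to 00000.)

  ##### -> .   bit 31 = 0  t=0,i=7
  ####. -> #   bit 30 = 1  t=0,i=10
  ###.# -> .   bit 29 = 0  t=1,i=20
  ###.. -> #   bit 28 = 1  t=0,i=11
  ##.## -> .   bit 27 = 0  t=0,i=4
  ##.#. -> #   bit 26 = 1  t=7,i=16
  ##..# -> .   bit 25 = 0  t=0,i=12
  ##... -> #   bit 24 = 1  t=0,i=16
  #.### -> #   bit 23 = 1  t=0,i=5
  #.##. -> .   bit 22 = 0  t=7,i=6
  #.#.# -> .   bit 21 = 0  t=7,i=17
  #.#.. -> #   bit 20 = 1  t=0,i=22
  #..## -> .   bit 19 = 0  t=0,i=13
  #..#. -> .   bit 18 = 0  t=2,i=21
  #...# -> #   bit 17 = 1  t=0,i=0
  #.... -> #   bit 16 = 1  t=0,i=17
  .#### -> .   bit 15 = 0  t=0,i=6
  .###. -> .   bit 14 = 0  t=3,i=23
  .##.# -> .   bit 13 = 0  t=0,i=3
  .##.. -> .   bit 12 = 0  t=0,i=15
  .#.## -> #   bit 11 = 1  t=2,i=23
  .#.#. -> .   bit 10 = 0  t=0,i=21
  .#..# -> #   bit 9 = 1  t=2,i=20
  .#... -> #   bit 8 = 1  t=0,i=23
  ..### -> .   bit 7 = 0  t=1,i=16
  ..##. -> .   bit 6 = 0  t=0,i=2
  ..#.# -> #   bit 5 = 1  t=0,i=20
  ..#.. -> #   bit 4 = 1  t=1,i=5
  ...## -> #   bit 3 = 1  t=0,i=1
  ...#. -> #   bit 2 = 1  t=0,i=19
  ....# -> #   bit 1 = 1  t=0,i=18
  ..... -> .   bit 0 = 0  t=3,i=3
  bits 01010101100100110000101100111110 = 1435700030

1435700030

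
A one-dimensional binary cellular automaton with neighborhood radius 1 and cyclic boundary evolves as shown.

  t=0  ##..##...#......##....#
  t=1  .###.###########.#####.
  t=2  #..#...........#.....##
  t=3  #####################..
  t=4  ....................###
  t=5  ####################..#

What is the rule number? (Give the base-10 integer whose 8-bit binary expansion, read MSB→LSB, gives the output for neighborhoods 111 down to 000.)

87

  ###|.  b7=0 t=0,i=0
  ##.|#  b6=1 t=0,i=1
  #.#|.  b5=0 t=1,i=4
  #..|#  b4=1 t=0,i=2
  .##|.  b3=0 t=0,i=4
  .#.|#  b2=1 t=0,i=9
  ..#|#  b1=1 t=0,i=3
  ...|#  b0=1 t=0,i=7
  bits 01010111 = 87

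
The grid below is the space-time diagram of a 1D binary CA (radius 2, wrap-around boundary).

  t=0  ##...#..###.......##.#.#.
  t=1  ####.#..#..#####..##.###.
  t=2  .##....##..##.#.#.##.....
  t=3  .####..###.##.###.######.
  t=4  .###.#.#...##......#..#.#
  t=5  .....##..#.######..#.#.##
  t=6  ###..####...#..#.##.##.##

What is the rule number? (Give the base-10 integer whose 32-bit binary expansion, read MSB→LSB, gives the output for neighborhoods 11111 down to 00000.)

  ##### -> .   bit 31 = 0  t=1,i=13
  ####. -> #   bit 30 = 1  t=1,i=2
  ###.# -> .   bit 29 = 0  t=1,i=3
  ###.. -> .   bit 28 = 0  t=0,i=10
  ##.## -> .   bit 27 = 0  t=1,i=20
  ##.#. -> .   bit 26 = 0  t=0,i=20
  ##..# -> #   bit 25 = 1  t=1,i=16
  ##... -> #   bit 24 = 1  t=0,i=2
  #.### -> .   bit 23 = 0  t=1,i=0
  #.##. -> #   bit 22 = 1  t=0,i=0
  #.#.# -> #   bit 21 = 1  t=0,i=21
  #.#.. -> .   bit 20 = 0  t=1,i=5
  #..## -> .   bit 19 = 0  t=0,i=7
  #..#. -> #   bit 18 = 1  t=1,i=7
  #...# -> #   bit 17 = 1  t=0,i=3
  #.... -> #   bit 16 = 1  t=0,i=12
  .#### -> #   bit 15 = 1  t=1,i=1
  .###. -> .   bit 14 = 0  t=0,i=9
  .##.# -> #   bit 13 = 1  t=0,i=19
  .##.. -> #   bit 12 = 1  t=0,i=1
  .#.## -> .   bit 11 = 0  t=0,i=24
  .#.#. -> #   bit 10 = 1  t=0,i=22
  .#..# -> .   bit 9 = 0  t=0,i=6
  .#... -> .   bit 8 = 0  t=4,i=8
  ..### -> #   bit 7 = 1  t=0,i=8
  ..##. -> #   bit 6 = 1  t=0,i=18
  ..#.# -> .   bit 5 = 0  t=4,i=22
  ..#.. -> #   bit 4 = 1  t=0,i=5
  ...## -> .   bit 3 = 0  t=0,i=17
  ...#. -> .   bit 2 = 0  t=0,i=4
  ....# -> .   bit 1 = 0  t=0,i=16
  ..... -> #   bit 0 = 1  t=0,i=13
  bits 01000011011001111011010011010001 = 1130869969

1130869969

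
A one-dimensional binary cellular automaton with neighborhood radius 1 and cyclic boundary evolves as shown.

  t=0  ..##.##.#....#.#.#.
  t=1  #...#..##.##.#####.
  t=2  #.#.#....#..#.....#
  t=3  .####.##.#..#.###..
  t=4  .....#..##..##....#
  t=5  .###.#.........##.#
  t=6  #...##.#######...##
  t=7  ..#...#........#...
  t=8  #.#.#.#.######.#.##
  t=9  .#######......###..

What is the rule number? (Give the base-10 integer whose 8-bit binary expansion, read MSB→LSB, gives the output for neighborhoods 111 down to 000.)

  [7] ### => .  t=1,i=14
  [6] ##. => .  t=0,i=3
  [5] #.# => #  t=0,i=4
  [4] #.. => .  t=0,i=9
  [3] .## => .  t=0,i=2
  [2] .#. => #  t=0,i=8
  [1] ..# => .  t=0,i=1
  [0] ... => #  t=0,i=0
  bits 00100101 = 37

37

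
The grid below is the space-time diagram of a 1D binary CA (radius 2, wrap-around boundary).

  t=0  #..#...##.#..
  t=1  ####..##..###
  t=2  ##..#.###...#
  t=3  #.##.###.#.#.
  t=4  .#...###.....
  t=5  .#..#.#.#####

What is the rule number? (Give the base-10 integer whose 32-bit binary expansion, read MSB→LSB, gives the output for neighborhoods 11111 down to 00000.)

2744474203

  ##### -> #   bit 31 = 1  t=1,i=0
  ####. -> .   bit 30 = 0  t=1,i=2
  ###.# -> #   bit 29 = 1  t=3,i=7
  ###.. -> .   bit 28 = 0  t=1,i=3
  ##.## -> .   bit 27 = 0  t=3,i=4
  ##.#. -> .   bit 26 = 0  t=0,i=9
  ##..# -> #   bit 25 = 1  t=1,i=4
  ##... -> #   bit 24 = 1  t=2,i=9
  #.### -> #   bit 23 = 1  t=2,i=6
  #.##. -> .   bit 22 = 0  t=3,i=2
  #.#.# -> .   bit 21 = 0  t=3,i=0
  #.#.. -> #   bit 20 = 1  t=0,i=10
  #..## -> .   bit 19 = 0  t=1,i=5
  #..#. -> #   bit 18 = 1  t=0,i=2
  #...# -> .   bit 17 = 0  t=0,i=5
  #.... -> #   bit 16 = 1  t=4,i=9
  .#### -> .   bit 15 = 0  t=1,i=11
  .###. -> #   bit 14 = 1  t=2,i=0
  .##.# -> .   bit 13 = 0  t=0,i=8
  .##.. -> #   bit 12 = 1  t=1,i=7
  .#.## -> #   bit 11 = 1  t=2,i=5
  .#.#. -> .   bit 10 = 0  t=3,i=10
  .#..# -> #   bit 9 = 1  t=0,i=1
  .#... -> .   bit 8 = 0  t=0,i=4
  ..### -> .   bit 7 = 0  t=1,i=10
  ..##. -> #   bit 6 = 1  t=0,i=7
  ..#.# -> .   bit 5 = 0  t=2,i=4
  ..#.. -> #   bit 4 = 1  t=0,i=0
  ...## -> #   bit 3 = 1  t=0,i=6
  ...#. -> .   bit 2 = 0  t=4,i=0
  ....# -> #   bit 1 = 1  t=4,i=12
  ..... -> #   bit 0 = 1  t=4,i=10
  bits 10100011100101010101101001011011 = 2744474203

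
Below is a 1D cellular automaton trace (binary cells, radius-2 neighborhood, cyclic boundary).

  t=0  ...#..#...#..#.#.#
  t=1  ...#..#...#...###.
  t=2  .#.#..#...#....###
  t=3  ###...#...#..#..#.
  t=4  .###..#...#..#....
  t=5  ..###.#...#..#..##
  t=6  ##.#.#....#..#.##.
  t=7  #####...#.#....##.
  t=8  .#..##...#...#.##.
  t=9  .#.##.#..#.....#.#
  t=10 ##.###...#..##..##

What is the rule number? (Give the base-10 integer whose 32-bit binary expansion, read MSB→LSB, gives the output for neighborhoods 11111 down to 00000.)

392750163

  #####|.  b31=0 t=7,i=2
  ####.|.  b30=0 t=7,i=3
  ###.#|.  b29=0 t=2,i=17
  ###..|#  b28=1 t=1,i=16
  ##.##|.  b27=0 t=6,i=17
  ##.#.|#  b26=1 t=2,i=0
  ##..#|#  b25=1 t=4,i=4
  ##...|#  b24=1 t=1,i=17
  #.###|.  b23=0 t=3,i=0
  #.##.|#  b22=1 t=6,i=0
  #.#.#|#  b21=1 t=0,i=15
  #.#..|.  b20=0 t=0,i=17
  #..##|#  b19=1 t=5,i=1
  #..#.|.  b18=0 t=0,i=5
  #...#|.  b17=0 t=0,i=1
  #....|.  b16=0 t=1,i=0
  .####|#  b15=1 t=7,i=1
  .###.|#  b14=1 t=1,i=15
  .##.#|#  b13=1 t=6,i=1
  .##..|.  b12=0 t=5,i=17
  .#.##|.  b11=0 t=3,i=17
  .#.#.|#  b10=1 t=0,i=14
  .#..#|.  b9=0 t=0,i=4
  .#...|.  b8=0 t=0,i=0
  ..###|.  b7=0 t=1,i=14
  ..##.|#  b6=1 t=5,i=16
  ..#.#|.  b5=0 t=0,i=13
  ..#..|#  b4=1 t=0,i=3
  ...##|.  b3=0 t=1,i=13
  ...#.|.  b2=0 t=0,i=2
  ....#|#  b1=1 t=1,i=1
  .....|#  b0=1 t=4,i=16
  bits 00010111011010001110010001010011 = 392750163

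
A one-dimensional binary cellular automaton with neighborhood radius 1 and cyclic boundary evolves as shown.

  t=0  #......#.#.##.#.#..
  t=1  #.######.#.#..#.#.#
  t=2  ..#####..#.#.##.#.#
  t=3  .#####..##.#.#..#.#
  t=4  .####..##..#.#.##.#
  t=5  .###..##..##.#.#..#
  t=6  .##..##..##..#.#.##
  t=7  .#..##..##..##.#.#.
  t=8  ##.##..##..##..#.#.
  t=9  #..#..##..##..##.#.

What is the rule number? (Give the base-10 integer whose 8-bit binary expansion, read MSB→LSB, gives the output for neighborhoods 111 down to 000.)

143

  ### -> #   bit 7 = 1  t=1,i=3
  ##. -> .   bit 6 = 0  t=0,i=12
  #.# -> .   bit 5 = 0  t=0,i=8
  #.. -> .   bit 4 = 0  t=0,i=1
  .## -> #   bit 3 = 1  t=0,i=11
  .#. -> #   bit 2 = 1  t=0,i=0
  ..# -> #   bit 1 = 1  t=0,i=6
  ... -> #   bit 0 = 1  t=0,i=2
  bits 10001111 = 143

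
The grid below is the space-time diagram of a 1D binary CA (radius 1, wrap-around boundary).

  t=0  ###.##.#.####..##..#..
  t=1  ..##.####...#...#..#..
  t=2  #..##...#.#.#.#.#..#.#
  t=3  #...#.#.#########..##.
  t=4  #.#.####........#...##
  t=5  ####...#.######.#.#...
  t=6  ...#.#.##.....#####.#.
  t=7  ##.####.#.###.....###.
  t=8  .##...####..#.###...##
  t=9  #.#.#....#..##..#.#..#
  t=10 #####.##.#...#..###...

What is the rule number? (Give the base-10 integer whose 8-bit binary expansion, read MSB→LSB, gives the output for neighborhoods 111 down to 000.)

  nb ###: next=.  (t=0,i=1, bit7=0)
  nb ##.: next=#  (t=0,i=2, bit6=1)
  nb #.#: next=#  (t=0,i=3, bit5=1)
  nb #..: next=.  (t=0,i=13, bit4=0)
  nb .##: next=.  (t=0,i=0, bit3=0)
  nb .#.: next=#  (t=0,i=7, bit2=1)
  nb ..#: next=.  (t=0,i=14, bit1=0)
  nb ...: next=#  (t=1,i=0, bit0=1)
  bits 01100101 = 101

101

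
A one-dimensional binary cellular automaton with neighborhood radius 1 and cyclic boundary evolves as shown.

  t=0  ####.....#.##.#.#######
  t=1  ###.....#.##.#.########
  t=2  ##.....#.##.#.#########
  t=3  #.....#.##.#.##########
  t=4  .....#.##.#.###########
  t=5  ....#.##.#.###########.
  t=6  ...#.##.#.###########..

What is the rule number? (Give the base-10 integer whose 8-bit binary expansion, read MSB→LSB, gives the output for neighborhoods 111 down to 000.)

170

  ###|#  b7=1 t=0,i=0
  ##.|.  b6=0 t=0,i=3
  #.#|#  b5=1 t=0,i=10
  #..|.  b4=0 t=0,i=4
  .##|#  b3=1 t=0,i=11
  .#.|.  b2=0 t=0,i=9
  ..#|#  b1=1 t=0,i=8
  ...|.  b0=0 t=0,i=5
  bits 10101010 = 170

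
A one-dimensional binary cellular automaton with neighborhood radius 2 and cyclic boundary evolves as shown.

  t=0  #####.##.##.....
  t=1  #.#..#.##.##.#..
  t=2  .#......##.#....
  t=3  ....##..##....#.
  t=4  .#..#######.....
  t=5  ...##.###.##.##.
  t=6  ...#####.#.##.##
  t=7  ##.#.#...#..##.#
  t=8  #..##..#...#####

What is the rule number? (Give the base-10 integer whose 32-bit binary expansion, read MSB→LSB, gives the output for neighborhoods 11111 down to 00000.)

2611639489

  ##### -> #   bit 31 = 1  t=0,i=2
  ####. -> .   bit 30 = 0  t=0,i=3
  ###.# -> .   bit 29 = 0  t=0,i=4
  ###.. -> #   bit 28 = 1  t=4,i=10
  ##.## -> #   bit 27 = 1  t=0,i=5
  ##.#. -> .   bit 26 = 0  t=1,i=12
  ##..# -> #   bit 25 = 1  t=3,i=6
  ##... -> #   bit 24 = 1  t=0,i=11
  #.### -> #   bit 23 = 1  t=5,i=6
  #.##. -> .   bit 22 = 0  t=0,i=6
  #.#.# -> #   bit 21 = 1  t=6,i=9
  #.#.. -> .   bit 20 = 0  t=1,i=2
  #..## -> #   bit 19 = 1  t=3,i=7
  #..#. -> .   bit 18 = 0  t=1,i=4
  #...# -> #   bit 17 = 1  t=6,i=1
  #.... -> .   bit 16 = 0  t=0,i=12
  .#### -> .   bit 15 = 0  t=0,i=1
  .###. -> #   bit 14 = 1  t=5,i=7
  .##.# -> #   bit 13 = 1  t=0,i=7
  .##.. -> #   bit 12 = 1  t=0,i=10
  .#.## -> .   bit 11 = 0  t=1,i=6
  .#.#. -> #   bit 10 = 1  t=1,i=1
  .#..# -> .   bit 9 = 0  t=1,i=3
  .#... -> .   bit 8 = 0  t=2,i=2
  ..### -> #   bit 7 = 1  t=0,i=0
  ..##. -> #   bit 6 = 1  t=2,i=8
  ..#.# -> .   bit 5 = 0  t=1,i=0
  ..#.. -> .   bit 4 = 0  t=2,i=1
  ...## -> .   bit 3 = 0  t=0,i=15
  ...#. -> .   bit 2 = 0  t=2,i=0
  ....# -> .   bit 1 = 0  t=0,i=14
  ..... -> #   bit 0 = 1  t=0,i=13
  bits 10011011101010100111010011000001 = 2611639489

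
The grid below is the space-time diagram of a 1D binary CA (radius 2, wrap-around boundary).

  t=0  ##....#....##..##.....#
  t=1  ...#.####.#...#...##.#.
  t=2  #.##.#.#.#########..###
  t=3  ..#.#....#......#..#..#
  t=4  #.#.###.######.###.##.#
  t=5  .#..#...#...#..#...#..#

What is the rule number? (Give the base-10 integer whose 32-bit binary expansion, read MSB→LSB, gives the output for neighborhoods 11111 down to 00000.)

  [31] ##### => .  t=2,i=11
  [30] ####. => #  t=1,i=7
  [29] ###.# => .  t=1,i=8
  [28] ###.. => .  t=0,i=1
  [27] ##.## => .  t=2,i=1
  [26] ##.#. => #  t=1,i=9
  [25] ##..# => .  t=0,i=13
  [24] ##... => .  t=0,i=2
  [23] #.### => #  t=1,i=5
  [22] #.##. => #  t=2,i=2
  [21] #.#.# => .  t=2,i=5
  [20] #.#.. => #  t=1,i=10
  [19] #..## => #  t=0,i=14
  [18] #..#. => .  t=3,i=1
  [17] #...# => #  t=1,i=12
  [16] #.... => #  t=0,i=3
  [15] .#### => .  t=1,i=6
  [14] .###. => .  t=0,i=0
  [13] .##.# => .  t=1,i=19
  [12] .##.. => .  t=0,i=12
  [11] .#.## => .  t=1,i=4
  [10] .#.#. => .  t=2,i=6
  [9] .#..# => #  t=3,i=0
  [8] .#... => #  t=0,i=7
  [7] ..### => .  t=0,i=22
  [6] ..##. => .  t=0,i=11
  [5] ..#.# => #  t=1,i=3
  [4] ..#.. => #  t=0,i=6
  [3] ...## => #  t=0,i=10
  [2] ...#. => #  t=0,i=5
  [1] ....# => .  t=0,i=4
  [0] ..... => #  t=0,i=19
  bits 01000100110110110000001100111101 = 1155203901

1155203901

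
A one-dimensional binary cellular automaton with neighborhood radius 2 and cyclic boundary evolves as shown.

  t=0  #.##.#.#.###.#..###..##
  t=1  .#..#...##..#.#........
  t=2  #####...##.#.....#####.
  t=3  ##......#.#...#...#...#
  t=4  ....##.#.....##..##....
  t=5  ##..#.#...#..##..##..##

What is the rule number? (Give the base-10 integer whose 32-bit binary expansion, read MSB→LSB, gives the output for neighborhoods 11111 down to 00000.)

  nb #####: next=.  (t=2,i=2, bit31=0)
  nb ####.: next=.  (t=2,i=3, bit30=0)
  nb ###.#: next=.  (t=0,i=0, bit29=0)
  nb ###..: next=.  (t=0,i=18, bit28=0)
  nb ##.##: next=#  (t=0,i=1, bit27=1)
  nb ##.#.: next=#  (t=0,i=4, bit26=1)
  nb ##..#: next=.  (t=0,i=19, bit25=0)
  nb ##...: next=.  (t=2,i=5, bit24=0)
  nb #.###: next=#  (t=0,i=9, bit23=1)
  nb #.##.: next=.  (t=0,i=2, bit22=0)
  nb #.#.#: next=.  (t=0,i=5, bit21=0)
  nb #.#..: next=.  (t=0,i=13, bit20=0)
  nb #..##: next=.  (t=0,i=15, bit19=0)
  nb #..#.: next=#  (t=1,i=3, bit18=1)
  nb #...#: next=.  (t=1,i=6, bit17=0)
  nb #....: next=.  (t=1,i=16, bit16=0)
  nb .####: next=#  (t=2,i=1, bit15=1)
  nb .###.: next=.  (t=0,i=10, bit14=0)
  nb .##.#: next=.  (t=0,i=3, bit13=0)
  nb .##..: next=#  (t=1,i=9, bit12=1)
  nb .#.##: next=#  (t=0,i=8, bit11=1)
  nb .#.#.: next=.  (t=0,i=6, bit10=0)
  nb .#..#: next=#  (t=0,i=14, bit9=1)
  nb .#...: next=.  (t=1,i=5, bit8=0)
  nb ..###: next=.  (t=0,i=16, bit7=0)
  nb ..##.: next=#  (t=1,i=8, bit6=1)
  nb ..#.#: next=.  (t=1,i=12, bit5=0)
  nb ..#..: next=#  (t=1,i=1, bit4=1)
  nb ...##: next=.  (t=1,i=7, bit3=0)
  nb ...#.: next=#  (t=1,i=0, bit2=1)
  nb ....#: next=.  (t=1,i=22, bit1=0)
  nb .....: next=#  (t=1,i=17, bit0=1)
  bits 00001100100001001001101001010101 = 210016853

210016853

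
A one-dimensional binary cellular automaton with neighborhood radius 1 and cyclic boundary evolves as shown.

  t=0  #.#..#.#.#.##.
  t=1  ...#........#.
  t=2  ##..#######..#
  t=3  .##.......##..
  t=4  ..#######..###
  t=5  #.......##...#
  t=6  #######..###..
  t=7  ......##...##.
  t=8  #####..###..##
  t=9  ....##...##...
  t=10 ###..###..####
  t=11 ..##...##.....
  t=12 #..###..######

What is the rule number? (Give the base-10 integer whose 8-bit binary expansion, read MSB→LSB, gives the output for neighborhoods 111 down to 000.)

81

  ###|.  b7=0 t=2,i=0
  ##.|#  b6=1 t=0,i=12
  #.#|.  b5=0 t=0,i=1
  #..|#  b4=1 t=0,i=3
  .##|.  b3=0 t=0,i=11
  .#.|.  b2=0 t=0,i=0
  ..#|.  b1=0 t=0,i=4
  ...|#  b0=1 t=1,i=0
  bits 01010001 = 81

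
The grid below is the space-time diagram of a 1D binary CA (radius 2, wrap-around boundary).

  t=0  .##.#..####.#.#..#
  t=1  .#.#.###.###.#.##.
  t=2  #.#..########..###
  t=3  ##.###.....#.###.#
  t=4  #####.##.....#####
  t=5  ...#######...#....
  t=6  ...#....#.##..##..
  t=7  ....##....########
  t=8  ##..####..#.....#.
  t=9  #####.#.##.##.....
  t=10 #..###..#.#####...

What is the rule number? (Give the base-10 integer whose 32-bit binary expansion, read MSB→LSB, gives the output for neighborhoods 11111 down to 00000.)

  nb #####: next=.  (t=2,i=7, bit31=0)
  nb ####.: next=#  (t=0,i=9, bit30=1)
  nb ###.#: next=#  (t=0,i=10, bit29=1)
  nb ###..: next=.  (t=2,i=12, bit28=0)
  nb ##.##: next=#  (t=1,i=8, bit27=1)
  nb ##.#.: next=#  (t=0,i=3, bit26=1)
  nb ##..#: next=#  (t=1,i=17, bit25=1)
  nb ##...: next=#  (t=3,i=6, bit24=1)
  nb #.###: next=#  (t=1,i=5, bit23=1)
  nb #.##.: next=#  (t=0,i=1, bit22=1)
  nb #.#.#: next=.  (t=0,i=12, bit21=0)
  nb #.#..: next=.  (t=0,i=4, bit20=0)
  nb #..##: next=#  (t=0,i=6, bit19=1)
  nb #..#.: next=#  (t=0,i=16, bit18=1)
  nb #...#: next=#  (t=5,i=11, bit17=1)
  nb #....: next=#  (t=3,i=7, bit16=1)
  nb .####: next=.  (t=0,i=8, bit15=0)
  nb .###.: next=#  (t=1,i=6, bit14=1)
  nb .##.#: next=.  (t=0,i=2, bit13=0)
  nb .##..: next=#  (t=1,i=16, bit12=1)
  nb .#.##: next=.  (t=0,i=0, bit11=0)
  nb .#.#.: next=#  (t=0,i=13, bit10=1)
  nb .#..#: next=#  (t=0,i=5, bit9=1)
  nb .#...: next=#  (t=5,i=14, bit8=1)
  nb ..###: next=#  (t=0,i=7, bit7=1)
  nb ..##.: next=#  (t=6,i=14, bit6=1)
  nb ..#.#: next=.  (t=0,i=17, bit5=0)
  nb ..#..: next=.  (t=5,i=13, bit4=0)
  nb ...##: next=.  (t=4,i=12, bit3=0)
  nb ...#.: next=.  (t=3,i=10, bit2=0)
  nb ....#: next=.  (t=3,i=9, bit1=0)
  nb .....: next=.  (t=3,i=8, bit0=0)
  bits 01101111110011110101011111000000 = 1875859392

1875859392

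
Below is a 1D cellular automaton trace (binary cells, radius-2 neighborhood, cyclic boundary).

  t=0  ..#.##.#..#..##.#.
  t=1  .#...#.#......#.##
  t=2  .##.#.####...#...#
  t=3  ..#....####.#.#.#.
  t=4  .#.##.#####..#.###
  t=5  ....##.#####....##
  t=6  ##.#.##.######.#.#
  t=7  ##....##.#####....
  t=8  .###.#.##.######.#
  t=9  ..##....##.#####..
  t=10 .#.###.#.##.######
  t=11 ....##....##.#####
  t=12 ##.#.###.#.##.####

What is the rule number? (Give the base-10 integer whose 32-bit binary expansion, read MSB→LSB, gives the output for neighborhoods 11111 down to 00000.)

4212258188

  #####|#  b31=1 t=4,i=8
  ####.|#  b30=1 t=2,i=8
  ###.#|#  b29=1 t=3,i=10
  ###..|#  b28=1 t=2,i=9
  ##.##|#  b27=1 t=4,i=5
  ##.#.|.  b26=0 t=0,i=6
  ##..#|#  b25=1 t=4,i=11
  ##...|#  b24=1 t=2,i=10
  #.###|.  b23=0 t=2,i=6
  #.##.|.  b22=0 t=0,i=4
  #.#.#|.  b21=0 t=2,i=4
  #.#..|#  b20=1 t=0,i=7
  #..##|.  b19=0 t=0,i=12
  #..#.|.  b18=0 t=0,i=9
  #...#|.  b17=0 t=0,i=0
  #....|#  b16=1 t=1,i=9
  .####|#  b15=1 t=2,i=7
  .###.|#  b14=1 t=4,i=16
  .##.#|#  b13=1 t=0,i=5
  .##..|#  b12=1 t=5,i=17
  .#.##|.  b11=0 t=0,i=3
  .#.#.|#  b10=1 t=1,i=6
  .#..#|.  b9=0 t=0,i=8
  .#...|#  b8=1 t=0,i=17
  ..###|#  b7=1 t=3,i=7
  ..##.|.  b6=0 t=0,i=13
  ..#.#|.  b5=0 t=0,i=2
  ..#..|.  b4=0 t=0,i=10
  ...##|#  b3=1 t=3,i=6
  ...#.|#  b2=1 t=0,i=1
  ....#|.  b1=0 t=1,i=12
  .....|.  b0=0 t=1,i=10
  bits 11111011000100011111010110001100 = 4212258188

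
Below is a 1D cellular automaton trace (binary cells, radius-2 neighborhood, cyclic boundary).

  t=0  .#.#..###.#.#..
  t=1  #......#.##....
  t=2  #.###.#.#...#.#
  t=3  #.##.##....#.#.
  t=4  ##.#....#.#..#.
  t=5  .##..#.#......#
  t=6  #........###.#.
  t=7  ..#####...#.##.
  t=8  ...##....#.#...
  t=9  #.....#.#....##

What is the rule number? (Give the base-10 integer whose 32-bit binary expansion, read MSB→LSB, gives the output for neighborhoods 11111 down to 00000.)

  #####|#  b31=1 t=7,i=4
  ####.|.  b30=0 t=7,i=5
  ###.#|.  b29=0 t=0,i=8
  ###..|.  b28=0 t=7,i=6
  ##.##|.  b27=0 t=2,i=1
  ##.#.|#  b26=1 t=0,i=9
  ##..#|.  b25=0 t=5,i=3
  ##...|.  b24=0 t=1,i=11
  #.###|#  b23=1 t=2,i=2
  #.##.|.  b22=0 t=1,i=9
  #.#.#|#  b21=1 t=0,i=10
  #.#..|.  b20=0 t=0,i=3
  #..##|.  b19=0 t=0,i=5
  #..#.|.  b18=0 t=4,i=12
  #...#|.  b17=0 t=0,i=14
  #....|#  b16=1 t=1,i=2
  .####|#  b15=1 t=7,i=3
  .###.|#  b14=1 t=0,i=7
  .##.#|#  b13=1 t=2,i=0
  .##..|.  b12=0 t=1,i=10
  .#.##|#  b11=1 t=1,i=8
  .#.#.|.  b10=0 t=0,i=2
  .#..#|.  b9=0 t=0,i=4
  .#...|.  b8=0 t=0,i=13
  ..###|.  b7=0 t=0,i=6
  ..##.|.  b6=0 t=8,i=3
  ..#.#|.  b5=0 t=0,i=1
  ..#..|#  b4=1 t=1,i=0
  ...##|.  b3=0 t=6,i=8
  ...#.|#  b2=1 t=0,i=0
  ....#|.  b1=0 t=1,i=5
  .....|#  b0=1 t=1,i=3
  bits 10000100101000011110100000010101 = 2225203221

2225203221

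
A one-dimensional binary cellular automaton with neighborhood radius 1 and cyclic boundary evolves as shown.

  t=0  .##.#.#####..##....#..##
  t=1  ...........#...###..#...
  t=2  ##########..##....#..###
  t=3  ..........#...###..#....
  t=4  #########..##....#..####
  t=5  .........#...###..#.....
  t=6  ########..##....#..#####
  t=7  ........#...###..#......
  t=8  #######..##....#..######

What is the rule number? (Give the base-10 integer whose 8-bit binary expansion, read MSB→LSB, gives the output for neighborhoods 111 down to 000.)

17

  ###|.  b7=0 t=0,i=7
  ##.|.  b6=0 t=0,i=2
  #.#|.  b5=0 t=0,i=0
  #..|#  b4=1 t=0,i=11
  .##|.  b3=0 t=0,i=1
  .#.|.  b2=0 t=0,i=4
  ..#|.  b1=0 t=0,i=12
  ...|#  b0=1 t=0,i=16
  bits 00010001 = 17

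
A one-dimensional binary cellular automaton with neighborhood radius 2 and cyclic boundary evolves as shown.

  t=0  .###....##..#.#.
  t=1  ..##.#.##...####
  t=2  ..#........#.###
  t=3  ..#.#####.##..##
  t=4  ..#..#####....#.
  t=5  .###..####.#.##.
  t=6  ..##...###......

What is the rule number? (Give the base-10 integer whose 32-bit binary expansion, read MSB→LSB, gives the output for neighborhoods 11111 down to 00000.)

4161914493

  [31] ##### => #  t=3,i=6
  [30] ####. => #  t=1,i=14
  [29] ###.# => #  t=3,i=8
  [28] ###.. => #  t=0,i=3
  [27] ##.## => #  t=3,i=9
  [26] ##.#. => .  t=1,i=4
  [25] ##..# => .  t=0,i=10
  [24] ##... => .  t=0,i=4
  [23] #.### => .  t=2,i=13
  [22] #.##. => .  t=1,i=7
  [21] #.#.# => .  t=1,i=5
  [20] #.#.. => #  t=0,i=14
  [19] #..## => .  t=0,i=0
  [18] #..#. => .  t=0,i=11
  [17] #...# => .  t=1,i=10
  [16] #.... => #  t=0,i=5
  [15] .#### => #  t=1,i=13
  [14] .###. => #  t=0,i=2
  [13] .##.# => .  t=1,i=3
  [12] .##.. => .  t=0,i=9
  [11] .#.## => .  t=1,i=6
  [10] .#.#. => #  t=0,i=13
  [9] .#..# => #  t=0,i=15
  [8] .#... => .  t=2,i=3
  [7] ..### => .  t=0,i=1
  [6] ..##. => #  t=0,i=8
  [5] ..#.# => #  t=0,i=12
  [4] ..#.. => #  t=2,i=2
  [3] ...## => #  t=0,i=7
  [2] ...#. => #  t=2,i=10
  [1] ....# => .  t=0,i=6
  [0] ..... => #  t=2,i=5
  bits 11111000000100011100011001111101 = 4161914493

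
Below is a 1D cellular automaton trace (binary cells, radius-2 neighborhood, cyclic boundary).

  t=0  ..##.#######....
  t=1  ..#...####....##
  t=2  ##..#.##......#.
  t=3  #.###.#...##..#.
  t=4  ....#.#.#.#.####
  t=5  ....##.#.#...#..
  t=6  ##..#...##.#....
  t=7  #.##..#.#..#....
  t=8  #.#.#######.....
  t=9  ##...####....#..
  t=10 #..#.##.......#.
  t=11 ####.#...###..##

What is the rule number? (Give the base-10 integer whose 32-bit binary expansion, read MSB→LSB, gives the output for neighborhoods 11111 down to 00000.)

  #####|#  b31=1 t=0,i=7
  ####.|.  b30=0 t=0,i=10
  ###.#|#  b29=1 t=3,i=4
  ###..|.  b28=0 t=0,i=11
  ##.##|.  b27=0 t=0,i=4
  ##.#.|.  b26=0 t=3,i=5
  ##..#|#  b25=1 t=1,i=0
  ##...|.  b24=0 t=0,i=12
  #.###|.  b23=0 t=0,i=5
  #.##.|#  b22=1 t=2,i=0
  #.#.#|.  b21=0 t=3,i=0
  #.#..|#  b20=1 t=3,i=6
  #..##|.  b19=0 t=9,i=15
  #..#.|#  b18=1 t=1,i=1
  #...#|#  b17=1 t=1,i=4
  #....|.  b16=0 t=0,i=13
  .####|#  b15=1 t=0,i=6
  .###.|.  b14=0 t=3,i=3
  .##.#|.  b13=0 t=0,i=3
  .##..|.  b12=0 t=1,i=15
  .#.##|.  b11=0 t=2,i=5
  .#.#.|#  b10=1 t=3,i=15
  .#..#|#  b9=1 t=7,i=9
  .#...|.  b8=0 t=1,i=3
  ..###|#  b7=1 t=1,i=6
  ..##.|#  b6=1 t=0,i=2
  ..#.#|#  b5=1 t=2,i=4
  ..#..|.  b4=0 t=1,i=2
  ...##|.  b3=0 t=0,i=1
  ...#.|.  b2=0 t=2,i=13
  ....#|.  b1=0 t=0,i=0
  .....|#  b0=1 t=0,i=14
  bits 10100010010101101000011011100001 = 2723579617

2723579617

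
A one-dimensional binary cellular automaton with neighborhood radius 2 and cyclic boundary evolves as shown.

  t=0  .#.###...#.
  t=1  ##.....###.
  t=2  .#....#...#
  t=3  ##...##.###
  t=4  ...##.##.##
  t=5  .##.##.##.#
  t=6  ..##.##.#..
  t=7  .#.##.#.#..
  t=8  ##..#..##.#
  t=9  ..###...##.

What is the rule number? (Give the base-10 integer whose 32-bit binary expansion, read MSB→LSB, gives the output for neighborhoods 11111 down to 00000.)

  nb #####: next=#  (t=3,i=10, bit31=1)
  nb ####.: next=.  (t=3,i=0, bit30=0)
  nb ###.#: next=.  (t=1,i=9, bit29=0)
  nb ###..: next=.  (t=0,i=5, bit28=0)
  nb ##.##: next=#  (t=1,i=10, bit27=1)
  nb ##.#.: next=.  (t=5,i=9, bit26=0)
  nb ##..#: next=#  (t=8,i=2, bit25=1)
  nb ##...: next=.  (t=0,i=6, bit24=0)
  nb #.###: next=.  (t=0,i=3, bit23=0)
  nb #.##.: next=.  (t=1,i=0, bit22=0)
  nb #.#.#: next=.  (t=5,i=10, bit21=0)
  nb #.#..: next=#  (t=2,i=1, bit20=1)
  nb #..##: next=.  (t=8,i=6, bit19=0)
  nb #..#.: next=#  (t=0,i=0, bit18=1)
  nb #...#: next=#  (t=0,i=7, bit17=1)
  nb #....: next=.  (t=1,i=3, bit16=0)
  nb .####: next=#  (t=3,i=9, bit15=1)
  nb .###.: next=.  (t=0,i=4, bit14=0)
  nb .##.#: next=#  (t=3,i=6, bit13=1)
  nb .##..: next=#  (t=1,i=1, bit12=1)
  nb .#.##: next=.  (t=0,i=2, bit11=0)
  nb .#.#.: next=#  (t=2,i=0, bit10=1)
  nb .#..#: next=.  (t=0,i=10, bit9=0)
  nb .#...: next=.  (t=2,i=2, bit8=0)
  nb ..###: next=.  (t=1,i=7, bit7=0)
  nb ..##.: next=.  (t=3,i=5, bit6=0)
  nb ..#.#: next=#  (t=0,i=1, bit5=1)
  nb ..#..: next=#  (t=0,i=9, bit4=1)
  nb ...##: next=#  (t=1,i=6, bit3=1)
  nb ...#.: next=#  (t=0,i=8, bit2=1)
  nb ....#: next=.  (t=1,i=5, bit1=0)
  nb .....: next=.  (t=1,i=4, bit0=0)
  bits 10001010000101101011010000111100 = 2316743740

2316743740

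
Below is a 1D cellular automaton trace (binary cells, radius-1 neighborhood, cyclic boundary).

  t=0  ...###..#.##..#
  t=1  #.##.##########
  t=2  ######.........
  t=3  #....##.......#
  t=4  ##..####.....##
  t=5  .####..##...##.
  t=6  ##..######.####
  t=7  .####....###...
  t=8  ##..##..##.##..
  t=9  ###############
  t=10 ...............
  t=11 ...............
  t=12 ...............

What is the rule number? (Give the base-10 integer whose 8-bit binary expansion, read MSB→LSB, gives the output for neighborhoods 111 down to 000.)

  ###|.  b7=0 t=0,i=4
  ##.|#  b6=1 t=0,i=5
  #.#|#  b5=1 t=0,i=9
  #..|#  b4=1 t=0,i=0
  .##|#  b3=1 t=0,i=3
  .#.|#  b2=1 t=0,i=8
  ..#|#  b1=1 t=0,i=2
  ...|.  b0=0 t=0,i=1
  bits 01111110 = 126

126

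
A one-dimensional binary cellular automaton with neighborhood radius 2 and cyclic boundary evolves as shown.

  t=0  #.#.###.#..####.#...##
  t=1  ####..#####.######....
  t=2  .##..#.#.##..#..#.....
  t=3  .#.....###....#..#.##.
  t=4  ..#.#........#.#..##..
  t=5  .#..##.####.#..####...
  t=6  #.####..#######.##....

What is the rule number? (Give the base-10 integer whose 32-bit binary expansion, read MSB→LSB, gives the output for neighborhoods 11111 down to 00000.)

1685629765

  #####|.  b31=0 t=1,i=8
  ####.|#  b30=1 t=0,i=13
  ###.#|#  b29=1 t=0,i=0
  ###..|.  b28=0 t=1,i=3
  ##.##|.  b27=0 t=1,i=11
  ##.#.|#  b26=1 t=0,i=1
  ##..#|.  b25=0 t=1,i=4
  ##...|.  b24=0 t=1,i=18
  #.###|.  b23=0 t=0,i=4
  #.##.|#  b22=1 t=2,i=9
  #.#.#|#  b21=1 t=0,i=2
  #.#..|#  b20=1 t=0,i=8
  #..##|#  b19=1 t=0,i=10
  #..#.|.  b18=0 t=2,i=4
  #...#|.  b17=0 t=0,i=18
  #....|.  b16=0 t=1,i=19
  .####|#  b15=1 t=0,i=12
  .###.|.  b14=0 t=0,i=5
  .##.#|#  b13=1 t=5,i=5
  .##..|.  b12=0 t=2,i=2
  .#.##|#  b11=1 t=0,i=3
  .#.#.|.  b10=0 t=2,i=6
  .#..#|#  b9=1 t=0,i=9
  .#...|#  b8=1 t=0,i=17
  ..###|.  b7=0 t=0,i=11
  ..##.|#  b6=1 t=2,i=1
  ..#.#|.  b5=0 t=2,i=5
  ..#..|.  b4=0 t=2,i=13
  ...##|.  b3=0 t=0,i=19
  ...#.|#  b2=1 t=3,i=13
  ....#|.  b1=0 t=1,i=20
  .....|#  b0=1 t=2,i=19
  bits 01100100011110001010101101000101 = 1685629765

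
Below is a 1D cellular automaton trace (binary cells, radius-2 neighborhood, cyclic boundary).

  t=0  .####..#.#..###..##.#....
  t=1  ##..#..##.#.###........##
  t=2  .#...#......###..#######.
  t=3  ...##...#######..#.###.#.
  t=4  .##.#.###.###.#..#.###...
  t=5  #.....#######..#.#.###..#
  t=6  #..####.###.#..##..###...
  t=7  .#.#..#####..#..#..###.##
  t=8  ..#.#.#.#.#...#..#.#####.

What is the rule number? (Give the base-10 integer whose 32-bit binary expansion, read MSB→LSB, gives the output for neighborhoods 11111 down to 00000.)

3099743919

  [31] ##### => #  t=2,i=19
  [30] ####. => .  t=0,i=3
  [29] ###.# => #  t=3,i=21
  [28] ###.. => #  t=0,i=4
  [27] ##.## => #  t=4,i=9
  [26] ##.#. => .  t=0,i=19
  [25] ##..# => .  t=0,i=5
  [24] ##... => .  t=1,i=15
  [23] #.### => #  t=1,i=12
  [22] #.##. => #  t=7,i=23
  [21] #.#.# => .  t=1,i=10
  [20] #.#.. => .  t=0,i=9
  [19] #..## => .  t=0,i=11
  [18] #..#. => .  t=0,i=6
  [17] #...# => #  t=2,i=3
  [16] #.... => .  t=0,i=22
  [15] .#### => .  t=0,i=2
  [14] .###. => #  t=0,i=13
  [13] .##.# => .  t=0,i=18
  [12] .##.. => #  t=3,i=4
  [11] .#.## => .  t=1,i=11
  [10] .#.#. => #  t=0,i=8
  [9] .#..# => #  t=0,i=10
  [8] .#... => .  t=0,i=21
  [7] ..### => #  t=0,i=1
  [6] ..##. => .  t=0,i=17
  [5] ..#.# => #  t=0,i=7
  [4] ..#.. => .  t=1,i=4
  [3] ...## => #  t=0,i=0
  [2] ...#. => #  t=2,i=4
  [1] ....# => #  t=0,i=24
  [0] ..... => #  t=0,i=23
  bits 10111000110000100101011010101111 = 3099743919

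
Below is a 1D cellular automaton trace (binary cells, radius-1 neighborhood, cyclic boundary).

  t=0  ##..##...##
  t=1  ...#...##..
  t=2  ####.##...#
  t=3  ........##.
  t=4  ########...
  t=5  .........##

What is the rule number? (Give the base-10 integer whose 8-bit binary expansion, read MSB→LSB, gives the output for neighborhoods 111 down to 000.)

  [7] ### => .  t=0,i=0
  [6] ##. => .  t=0,i=1
  [5] #.# => .  t=2,i=4
  [4] #.. => .  t=0,i=2
  [3] .## => .  t=0,i=4
  [2] .#. => #  t=1,i=3
  [1] ..# => #  t=0,i=3
  [0] ... => #  t=0,i=7
  bits 00000111 = 7

7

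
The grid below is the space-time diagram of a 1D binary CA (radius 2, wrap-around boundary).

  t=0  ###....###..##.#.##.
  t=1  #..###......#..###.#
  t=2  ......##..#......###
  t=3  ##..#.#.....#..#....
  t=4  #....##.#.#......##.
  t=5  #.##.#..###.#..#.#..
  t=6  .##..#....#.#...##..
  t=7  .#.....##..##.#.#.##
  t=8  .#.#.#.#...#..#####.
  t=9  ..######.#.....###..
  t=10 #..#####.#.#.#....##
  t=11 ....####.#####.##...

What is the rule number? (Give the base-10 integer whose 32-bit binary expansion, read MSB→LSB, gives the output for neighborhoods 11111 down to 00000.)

  nb #####: next=#  (t=8,i=16, bit31=1)
  nb ####.: next=#  (t=8,i=17, bit30=1)
  nb ###.#: next=#  (t=1,i=17, bit29=1)
  nb ###..: next=.  (t=0,i=2, bit28=0)
  nb ##.##: next=#  (t=0,i=19, bit27=1)
  nb ##.#.: next=.  (t=0,i=14, bit26=0)
  nb ##..#: next=.  (t=0,i=10, bit25=0)
  nb ##...: next=#  (t=0,i=3, bit24=1)
  nb #.###: next=#  (t=0,i=0, bit23=1)
  nb #.##.: next=#  (t=0,i=17, bit22=1)
  nb #.#.#: next=#  (t=0,i=15, bit21=1)
  nb #.#..: next=#  (t=3,i=6, bit20=1)
  nb #..##: next=.  (t=0,i=11, bit19=0)
  nb #..#.: next=.  (t=2,i=9, bit18=0)
  nb #...#: next=#  (t=6,i=14, bit17=1)
  nb #....: next=#  (t=0,i=4, bit16=1)
  nb .####: next=#  (t=8,i=15, bit15=1)
  nb .###.: next=.  (t=0,i=1, bit14=0)
  nb .##.#: next=.  (t=0,i=13, bit13=0)
  nb .##..: next=.  (t=1,i=0, bit12=0)
  nb .#.##: next=#  (t=0,i=16, bit11=1)
  nb .#.#.: next=#  (t=3,i=5, bit10=1)
  nb .#..#: next=.  (t=1,i=13, bit9=0)
  nb .#...: next=.  (t=2,i=11, bit8=0)
  nb ..###: next=.  (t=0,i=7, bit7=0)
  nb ..##.: next=#  (t=0,i=12, bit6=1)
  nb ..#.#: next=.  (t=3,i=4, bit5=0)
  nb ..#..: next=.  (t=1,i=12, bit4=0)
  nb ...##: next=.  (t=0,i=6, bit3=0)
  nb ...#.: next=.  (t=1,i=11, bit2=0)
  nb ....#: next=#  (t=0,i=5, bit1=1)
  nb .....: next=.  (t=1,i=8, bit0=0)
  bits 11101001111100111000110001000010 = 3925052482

3925052482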